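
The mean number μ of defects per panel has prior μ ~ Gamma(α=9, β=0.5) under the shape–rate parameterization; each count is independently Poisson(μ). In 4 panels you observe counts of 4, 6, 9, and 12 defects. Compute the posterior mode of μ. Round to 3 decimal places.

Σxᵢ = 4+6+9+12 = 31, with n = 4.
Posterior ∝ μ^8e^(−0.5μ) · μ^31e^(−4μ) = μ^39e^(−4.5μ), i.e. Gamma(shape=40, rate=4.5).
The mode of a Gamma(a, b) with a ≥ 1 (shape–rate) is (a−1)/b = 39/4.5 ≈ 8.667.

μ̂_MAP = 8.667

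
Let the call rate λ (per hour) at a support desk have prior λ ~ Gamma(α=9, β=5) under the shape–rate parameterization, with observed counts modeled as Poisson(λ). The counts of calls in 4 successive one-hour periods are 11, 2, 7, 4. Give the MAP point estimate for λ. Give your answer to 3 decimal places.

λ̂_MAP = 3.556

Σxᵢ = 11+2+7+4 = 24, with n = 4.
Posterior ∝ λ^8e^(−5λ) · λ^24e^(−4λ) = λ^32e^(−9λ), i.e. Gamma(shape=33, rate=9).
The mode of a Gamma(a, b) with a ≥ 1 (shape–rate) is (a−1)/b = 32/9 ≈ 3.556.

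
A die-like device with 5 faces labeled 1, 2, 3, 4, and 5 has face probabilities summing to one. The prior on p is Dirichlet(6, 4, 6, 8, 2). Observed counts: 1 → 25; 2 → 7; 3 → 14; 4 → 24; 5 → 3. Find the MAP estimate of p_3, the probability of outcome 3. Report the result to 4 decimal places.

MAP estimate: 0.2021

The posterior is Dirichlet(αᵢ + nᵢ) = Dirichlet(31, 11, 20, 32, 5).
For a Dirichlet(a₁,…,a_K) with all aᵢ > 1, the mode has j-th component (aⱼ − 1)/(Σaᵢ − K).
Here Σaᵢ = 99 and K = 5, so p_3 = (20 − 1)/(99 − 5) = 19/94 ≈ 0.2021.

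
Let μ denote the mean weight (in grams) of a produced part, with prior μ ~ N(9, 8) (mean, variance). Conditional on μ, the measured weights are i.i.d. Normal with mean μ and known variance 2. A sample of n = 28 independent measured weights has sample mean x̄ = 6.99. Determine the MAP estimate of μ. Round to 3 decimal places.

n = 28, x̄ = 6.99.
For a Normal prior and Normal likelihood with known variance, the posterior is Normal; its mode equals its mean, the precision-weighted average.
Prior precision 1/σ₀² = 1/8 = 0.125; data precision n/σ² = 28/2 = 14.
μ̂ = (0.125·9 + 14·6.99) / (0.125 + 14) = 98.985/14.125 = 19797/2825 ≈ 7.008.

μ̂_MAP = 7.008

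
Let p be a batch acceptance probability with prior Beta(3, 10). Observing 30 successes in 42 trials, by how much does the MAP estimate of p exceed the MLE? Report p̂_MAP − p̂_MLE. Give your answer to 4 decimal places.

Posterior is Beta(33, 22); MAP = (33−1)/(55−2) = 32/53 ≈ 0.60377.
MLE ignores the prior: p̂_MLE = k/n = 30/42 ≈ 0.71429.
Difference = 32/53 − 30/42 = -41/371 ≈ -0.1105.

MAP − MLE = -0.1105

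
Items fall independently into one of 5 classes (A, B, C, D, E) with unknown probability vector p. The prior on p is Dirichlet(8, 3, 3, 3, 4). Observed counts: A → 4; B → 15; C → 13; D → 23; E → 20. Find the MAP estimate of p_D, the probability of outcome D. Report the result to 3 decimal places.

MAP estimate of p_D = 0.275

The posterior is Dirichlet(αᵢ + nᵢ) = Dirichlet(12, 18, 16, 26, 24).
For a Dirichlet(a₁,…,a_K) with all aᵢ > 1, the mode has j-th component (aⱼ − 1)/(Σaᵢ − K).
Here Σaᵢ = 96 and K = 5, so p_D = (26 − 1)/(96 − 5) = 25/91 ≈ 0.275.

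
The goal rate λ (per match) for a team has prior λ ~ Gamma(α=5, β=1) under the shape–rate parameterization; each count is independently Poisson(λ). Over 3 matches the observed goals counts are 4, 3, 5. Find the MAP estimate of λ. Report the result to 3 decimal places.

λ̂_MAP = 4.000

Σxᵢ = 4+3+5 = 12, with n = 3.
Posterior ∝ λ^4e^(−1λ) · λ^12e^(−3λ) = λ^16e^(−4λ), i.e. Gamma(shape=17, rate=4).
The mode of a Gamma(a, b) with a ≥ 1 (shape–rate) is (a−1)/b = 16/4 ≈ 4.000.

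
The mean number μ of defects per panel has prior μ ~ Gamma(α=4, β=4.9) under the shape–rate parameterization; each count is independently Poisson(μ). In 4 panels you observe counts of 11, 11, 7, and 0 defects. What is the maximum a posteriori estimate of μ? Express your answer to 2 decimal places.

μ̂_MAP = 3.60

Σxᵢ = 11+11+7+0 = 29, with n = 4.
Posterior ∝ μ^3e^(−4.9μ) · μ^29e^(−4μ) = μ^32e^(−8.9μ), i.e. Gamma(shape=33, rate=8.9).
The mode of a Gamma(a, b) with a ≥ 1 (shape–rate) is (a−1)/b = 32/8.9 ≈ 3.60.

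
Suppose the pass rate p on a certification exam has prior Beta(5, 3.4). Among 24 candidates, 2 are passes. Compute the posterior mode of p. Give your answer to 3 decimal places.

Prior: Beta(5, 3.4).
Data: 2 successes in 24 trials. The binomial likelihood contributes p^2(1−p)^22, so the posterior is Beta(5+2, 3.4+22) = Beta(7, 25.4).
For Beta(a, b) with a, b > 1 the mode is (a−1)/(a+b−2) = 6/30.4 ≈ 0.197.

p̂_MAP = 0.197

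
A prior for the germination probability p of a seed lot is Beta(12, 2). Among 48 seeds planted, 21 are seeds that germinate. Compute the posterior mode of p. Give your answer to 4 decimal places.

p̂_MAP = 0.5333

Prior: Beta(12, 2).
Data: 21 successes in 48 trials. The binomial likelihood contributes p^21(1−p)^27, so the posterior is Beta(12+21, 2+27) = Beta(33, 29).
For Beta(a, b) with a, b > 1 the mode is (a−1)/(a+b−2) = 32/60 ≈ 0.5333.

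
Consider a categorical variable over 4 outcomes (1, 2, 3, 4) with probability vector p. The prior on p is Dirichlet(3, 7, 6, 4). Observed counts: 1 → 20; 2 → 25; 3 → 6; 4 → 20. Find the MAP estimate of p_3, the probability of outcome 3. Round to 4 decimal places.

MAP estimate: 0.1264

The posterior is Dirichlet(αᵢ + nᵢ) = Dirichlet(23, 32, 12, 24).
For a Dirichlet(a₁,…,a_K) with all aᵢ > 1, the mode has j-th component (aⱼ − 1)/(Σaᵢ − K).
Here Σaᵢ = 91 and K = 4, so p_3 = (12 − 1)/(91 − 4) = 11/87 ≈ 0.1264.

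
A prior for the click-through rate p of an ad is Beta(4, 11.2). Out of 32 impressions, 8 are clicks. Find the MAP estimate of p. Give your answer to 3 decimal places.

p̂_MAP = 0.243

Prior: Beta(4, 11.2).
Data: 8 successes in 32 trials. The binomial likelihood contributes p^8(1−p)^24, so the posterior is Beta(4+8, 11.2+24) = Beta(12, 35.2).
For Beta(a, b) with a, b > 1 the mode is (a−1)/(a+b−2) = 11/45.2 ≈ 0.243.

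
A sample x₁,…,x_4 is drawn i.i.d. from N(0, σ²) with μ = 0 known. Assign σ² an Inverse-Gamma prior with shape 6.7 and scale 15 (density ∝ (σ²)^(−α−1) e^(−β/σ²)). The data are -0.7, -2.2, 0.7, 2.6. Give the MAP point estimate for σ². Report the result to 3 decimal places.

σ̂²_MAP = 2.195

Sum of squared deviations about the known mean: SS = (-0.7−0)² + (-2.2−0)² + (0.7−0)² + (2.6−0)² = 12.58.
The Normal likelihood contributes (σ²)^(−n/2) exp(−SS/(2σ²)), so the posterior is Inverse-Gamma(α + n/2, β + SS/2) = Inverse-Gamma(8.7, 21.29).
The mode of Inverse-Gamma(a, b) is b/(a+1) = 21.29/9.7 ≈ 2.195.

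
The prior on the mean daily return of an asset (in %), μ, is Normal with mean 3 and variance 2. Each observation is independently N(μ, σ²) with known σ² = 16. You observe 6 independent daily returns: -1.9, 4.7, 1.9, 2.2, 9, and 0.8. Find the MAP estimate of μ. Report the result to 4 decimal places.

n = 6; x̄ = ((-1.9) + 4.7 + 1.9 + 2.2 + 9 + 0.8)/6 = 16.7/6 = 167/60 ≈ 2.7833.
For a Normal prior and Normal likelihood with known variance, the posterior is Normal; its mode equals its mean, the precision-weighted average.
Prior precision 1/σ₀² = 1/2 = 0.5; data precision n/σ² = 6/16 = 0.375.
μ̂ = (0.5·3 + 0.375·(167/60)) / (0.5 + 0.375) = 2.54375/0.875 = 407/140 ≈ 2.9071.

μ̂_MAP = 2.9071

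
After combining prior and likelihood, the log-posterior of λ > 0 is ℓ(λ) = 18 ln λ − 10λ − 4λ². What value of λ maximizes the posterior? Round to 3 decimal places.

ℓ'(λ) = 18/λ − 10 − 8λ. Setting this to zero and multiplying by λ: 8λ² + 10λ − 18 = 0.
λ = (−10 + √(10² + 4·8·18)) / (2·8) = (−10 + √676) / 16 = (−10 + 26)/16 = 1.
ℓ''(λ) = −18/λ² − 8 < 0, confirming a maximum.

λ̂_MAP = 1.000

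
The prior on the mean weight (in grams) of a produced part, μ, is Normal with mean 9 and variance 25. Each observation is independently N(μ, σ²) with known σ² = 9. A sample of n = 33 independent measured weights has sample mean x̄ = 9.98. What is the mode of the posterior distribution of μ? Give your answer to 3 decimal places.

μ̂_MAP = 9.969

n = 33, x̄ = 9.98.
For a Normal prior and Normal likelihood with known variance, the posterior is Normal; its mode equals its mean, the precision-weighted average.
Prior precision 1/σ₀² = 1/25 = 0.04; data precision n/σ² = 33/9 = 11/3.
μ̂ = (0.04·9 + (11/3)·9.98) / (0.04 + 11/3) = (5543/150)/(278/75) = 5543/556 ≈ 9.969.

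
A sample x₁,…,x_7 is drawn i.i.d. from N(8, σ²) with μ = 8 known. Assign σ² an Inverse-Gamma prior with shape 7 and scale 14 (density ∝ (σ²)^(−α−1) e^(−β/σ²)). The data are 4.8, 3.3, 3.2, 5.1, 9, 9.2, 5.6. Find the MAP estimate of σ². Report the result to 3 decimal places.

σ̂²_MAP = 4.347

Sum of squared deviations about the known mean: SS = (4.8−8)² + (3.3−8)² + (3.2−8)² + (5.1−8)² + (9−8)² + (9.2−8)² + (5.6−8)² = 71.98.
The Normal likelihood contributes (σ²)^(−n/2) exp(−SS/(2σ²)), so the posterior is Inverse-Gamma(α + n/2, β + SS/2) = Inverse-Gamma(10.5, 49.99).
The mode of Inverse-Gamma(a, b) is b/(a+1) = 49.99/11.5 ≈ 4.347.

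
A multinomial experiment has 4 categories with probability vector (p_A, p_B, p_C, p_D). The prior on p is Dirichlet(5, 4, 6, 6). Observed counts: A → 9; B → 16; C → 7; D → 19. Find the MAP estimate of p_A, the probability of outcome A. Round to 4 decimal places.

The posterior is Dirichlet(αᵢ + nᵢ) = Dirichlet(14, 20, 13, 25).
For a Dirichlet(a₁,…,a_K) with all aᵢ > 1, the mode has j-th component (aⱼ − 1)/(Σaᵢ − K).
Here Σaᵢ = 72 and K = 4, so p_A = (14 − 1)/(72 − 4) = 13/68 ≈ 0.1912.

MAP estimate of p_A = 0.1912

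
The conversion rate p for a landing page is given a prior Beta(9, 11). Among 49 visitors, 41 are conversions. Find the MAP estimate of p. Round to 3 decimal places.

p̂_MAP = 0.731

Prior: Beta(9, 11).
Data: 41 successes in 49 trials. The binomial likelihood contributes p^41(1−p)^8, so the posterior is Beta(9+41, 11+8) = Beta(50, 19).
For Beta(a, b) with a, b > 1 the mode is (a−1)/(a+b−2) = 49/67 ≈ 0.731.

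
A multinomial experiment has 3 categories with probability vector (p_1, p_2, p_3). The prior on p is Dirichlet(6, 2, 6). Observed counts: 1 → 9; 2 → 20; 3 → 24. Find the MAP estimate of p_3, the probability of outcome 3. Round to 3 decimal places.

MAP estimate: 0.453

The posterior is Dirichlet(αᵢ + nᵢ) = Dirichlet(15, 22, 30).
For a Dirichlet(a₁,…,a_K) with all aᵢ > 1, the mode has j-th component (aⱼ − 1)/(Σaᵢ − K).
Here Σaᵢ = 67 and K = 3, so p_3 = (30 − 1)/(67 − 3) = 29/64 ≈ 0.453.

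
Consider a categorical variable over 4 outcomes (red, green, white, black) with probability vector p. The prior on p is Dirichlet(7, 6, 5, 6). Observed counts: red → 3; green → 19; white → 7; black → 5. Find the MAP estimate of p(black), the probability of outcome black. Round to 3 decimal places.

The posterior is Dirichlet(αᵢ + nᵢ) = Dirichlet(10, 25, 12, 11).
For a Dirichlet(a₁,…,a_K) with all aᵢ > 1, the mode has j-th component (aⱼ − 1)/(Σaᵢ − K).
Here Σaᵢ = 58 and K = 4, so p(black) = (11 − 1)/(58 − 4) = 10/54 ≈ 0.185.

MAP estimate of p(black) = 0.185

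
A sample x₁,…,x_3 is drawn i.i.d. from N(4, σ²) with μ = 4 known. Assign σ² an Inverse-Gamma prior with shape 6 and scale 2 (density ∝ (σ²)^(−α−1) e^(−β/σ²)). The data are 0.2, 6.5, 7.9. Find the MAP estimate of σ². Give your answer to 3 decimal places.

Sum of squared deviations about the known mean: SS = (0.2−4)² + (6.5−4)² + (7.9−4)² = 35.9.
The Normal likelihood contributes (σ²)^(−n/2) exp(−SS/(2σ²)), so the posterior is Inverse-Gamma(α + n/2, β + SS/2) = Inverse-Gamma(7.5, 19.95).
The mode of Inverse-Gamma(a, b) is b/(a+1) = 19.95/8.5 ≈ 2.347.

σ̂²_MAP = 2.347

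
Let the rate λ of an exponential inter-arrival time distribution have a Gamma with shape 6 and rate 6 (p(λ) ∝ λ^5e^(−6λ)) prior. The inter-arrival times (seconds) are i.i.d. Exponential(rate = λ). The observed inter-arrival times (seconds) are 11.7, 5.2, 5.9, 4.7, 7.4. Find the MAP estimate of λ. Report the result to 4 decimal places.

λ̂_MAP = 0.2445

The Exponential(rate=λ) likelihood is ∝ λ^n e^(−λΣtᵢ). Here n = 5 and Σtᵢ = 11.7 + 5.2 + 5.9 + 4.7 + 7.4 = 34.9.
Posterior ∝ λ^5e^(−6λ) · λ^5e^(−34.9λ) = λ^10e^(−40.9λ), i.e. Gamma(11, 40.9).
Mode = (a−1)/b = 10/40.9 ≈ 0.2445.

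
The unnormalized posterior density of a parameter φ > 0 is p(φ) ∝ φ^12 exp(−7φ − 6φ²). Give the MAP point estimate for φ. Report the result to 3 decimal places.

φ̂_MAP = 0.750

ℓ'(φ) = 12/φ − 7 − 12φ. Setting this to zero and multiplying by φ: 12φ² + 7φ − 12 = 0.
φ = (−7 + √(7² + 4·12·12)) / (2·12) = (−7 + √625) / 24 = (−7 + 25)/24 = 3/4.
ℓ''(φ) = −12/φ² − 12 < 0, confirming a maximum.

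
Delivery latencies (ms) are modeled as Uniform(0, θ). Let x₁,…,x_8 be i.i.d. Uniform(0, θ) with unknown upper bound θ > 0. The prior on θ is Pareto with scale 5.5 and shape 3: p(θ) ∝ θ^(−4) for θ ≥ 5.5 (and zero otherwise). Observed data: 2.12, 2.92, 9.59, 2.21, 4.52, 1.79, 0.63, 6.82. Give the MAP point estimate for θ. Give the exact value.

θ̂_MAP = 9.59

The Uniform(0, θ) likelihood is θ^(−n) for θ ≥ max(xᵢ), zero otherwise. Here max(xᵢ) = 9.59.
Posterior ∝ θ^(−4) · θ^(−8) = θ^(−12) on θ ≥ max(5.5, 9.59) = 9.59.
This density is strictly decreasing in θ, so the posterior mode lies at the lower boundary of the support.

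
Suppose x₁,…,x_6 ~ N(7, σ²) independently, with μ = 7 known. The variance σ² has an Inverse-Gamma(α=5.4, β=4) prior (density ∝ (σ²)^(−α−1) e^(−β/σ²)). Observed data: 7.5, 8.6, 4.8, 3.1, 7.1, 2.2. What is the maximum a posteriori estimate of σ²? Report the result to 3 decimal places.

Sum of squared deviations about the known mean: SS = (7.5−7)² + (8.6−7)² + (4.8−7)² + (3.1−7)² + (7.1−7)² + (2.2−7)² = 45.91.
The Normal likelihood contributes (σ²)^(−n/2) exp(−SS/(2σ²)), so the posterior is Inverse-Gamma(α + n/2, β + SS/2) = Inverse-Gamma(8.4, 26.955).
The mode of Inverse-Gamma(a, b) is b/(a+1) = 26.955/9.4 ≈ 2.868.

σ̂²_MAP = 2.868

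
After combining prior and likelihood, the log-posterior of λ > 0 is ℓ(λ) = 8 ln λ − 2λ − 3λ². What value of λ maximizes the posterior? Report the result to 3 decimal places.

λ̂_MAP = 1.000

ℓ'(λ) = 8/λ − 2 − 6λ. Setting this to zero and multiplying by λ: 6λ² + 2λ − 8 = 0.
λ = (−2 + √(2² + 4·6·8)) / (2·6) = (−2 + √196) / 12 = (−2 + 14)/12 = 1.
ℓ''(λ) = −8/λ² − 6 < 0, confirming a maximum.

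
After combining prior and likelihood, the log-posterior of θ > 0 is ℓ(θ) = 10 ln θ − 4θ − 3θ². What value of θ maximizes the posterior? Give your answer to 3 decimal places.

θ̂_MAP = 1.000

ℓ'(θ) = 10/θ − 4 − 6θ. Setting this to zero and multiplying by θ: 6θ² + 4θ − 10 = 0.
θ = (−4 + √(4² + 4·6·10)) / (2·6) = (−4 + √256) / 12 = (−4 + 16)/12 = 1.
ℓ''(θ) = −10/θ² − 6 < 0, confirming a maximum.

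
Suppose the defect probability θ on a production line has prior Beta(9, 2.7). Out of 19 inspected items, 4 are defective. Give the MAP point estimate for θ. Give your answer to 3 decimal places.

Prior: Beta(9, 2.7).
Data: 4 successes in 19 trials. The binomial likelihood contributes θ^4(1−θ)^15, so the posterior is Beta(9+4, 2.7+15) = Beta(13, 17.7).
For Beta(a, b) with a, b > 1 the mode is (a−1)/(a+b−2) = 12/28.7 ≈ 0.418.

θ̂_MAP = 0.418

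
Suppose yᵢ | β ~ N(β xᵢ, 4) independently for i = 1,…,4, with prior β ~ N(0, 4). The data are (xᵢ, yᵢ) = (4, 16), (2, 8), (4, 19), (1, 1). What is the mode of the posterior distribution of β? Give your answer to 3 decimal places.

log p(β | y) = −Σ(yᵢ − βxᵢ)²/(2·4) − β²/(2·4) + const.
Setting the derivative to zero: Σxᵢ(yᵢ − βxᵢ)/4 − β/4 = 0, so β = Σxᵢyᵢ / (Σxᵢ² + σ²/τ²).
Σxᵢyᵢ = 4·16 + 2·8 + 4·19 + 1·1 = 157; Σxᵢ² = 37; σ²/τ² = 1.
β̂_MAP = 157 / (37 + 1) = 157/38 ≈ 4.132.

β̂_MAP = 4.132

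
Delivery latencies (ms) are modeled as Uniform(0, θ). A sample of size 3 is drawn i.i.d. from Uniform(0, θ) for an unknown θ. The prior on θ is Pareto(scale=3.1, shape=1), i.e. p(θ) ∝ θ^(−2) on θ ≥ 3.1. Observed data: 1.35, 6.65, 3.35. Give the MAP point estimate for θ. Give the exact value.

The Uniform(0, θ) likelihood is θ^(−n) for θ ≥ max(xᵢ), zero otherwise. Here max(xᵢ) = 6.65.
Posterior ∝ θ^(−2) · θ^(−3) = θ^(−5) on θ ≥ max(3.1, 6.65) = 6.65.
This density is strictly decreasing in θ, so the posterior mode lies at the lower boundary of the support.

θ̂_MAP = 6.65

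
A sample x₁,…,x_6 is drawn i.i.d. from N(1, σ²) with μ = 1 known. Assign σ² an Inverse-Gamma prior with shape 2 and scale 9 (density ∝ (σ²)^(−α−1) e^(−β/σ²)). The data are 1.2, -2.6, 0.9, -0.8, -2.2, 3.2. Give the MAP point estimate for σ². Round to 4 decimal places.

Sum of squared deviations about the known mean: SS = (1.2−1)² + (-2.6−1)² + (0.9−1)² + (-0.8−1)² + (-2.2−1)² + (3.2−1)² = 31.33.
The Normal likelihood contributes (σ²)^(−n/2) exp(−SS/(2σ²)), so the posterior is Inverse-Gamma(α + n/2, β + SS/2) = Inverse-Gamma(5, 24.665).
The mode of Inverse-Gamma(a, b) is b/(a+1) = 24.665/6 ≈ 4.1108.

σ̂²_MAP = 4.1108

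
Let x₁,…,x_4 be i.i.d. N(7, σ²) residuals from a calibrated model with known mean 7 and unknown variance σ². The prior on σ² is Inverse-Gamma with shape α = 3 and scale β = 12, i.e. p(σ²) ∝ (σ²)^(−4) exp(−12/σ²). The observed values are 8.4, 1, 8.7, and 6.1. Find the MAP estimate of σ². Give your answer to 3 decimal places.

σ̂²_MAP = 5.472

Sum of squared deviations about the known mean: SS = (8.4−7)² + (1−7)² + (8.7−7)² + (6.1−7)² = 41.66.
The Normal likelihood contributes (σ²)^(−n/2) exp(−SS/(2σ²)), so the posterior is Inverse-Gamma(α + n/2, β + SS/2) = Inverse-Gamma(5, 32.83).
The mode of Inverse-Gamma(a, b) is b/(a+1) = 32.83/6 ≈ 5.472.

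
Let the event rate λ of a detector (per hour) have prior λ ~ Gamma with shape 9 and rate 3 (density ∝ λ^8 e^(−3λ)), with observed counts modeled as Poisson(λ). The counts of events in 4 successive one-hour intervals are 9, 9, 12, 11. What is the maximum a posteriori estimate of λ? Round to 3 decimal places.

Σxᵢ = 9+9+12+11 = 41, with n = 4.
Posterior ∝ λ^8e^(−3λ) · λ^41e^(−4λ) = λ^49e^(−7λ), i.e. Gamma(shape=50, rate=7).
The mode of a Gamma(a, b) with a ≥ 1 (shape–rate) is (a−1)/b = 49/7 ≈ 7.000.

λ̂_MAP = 7.000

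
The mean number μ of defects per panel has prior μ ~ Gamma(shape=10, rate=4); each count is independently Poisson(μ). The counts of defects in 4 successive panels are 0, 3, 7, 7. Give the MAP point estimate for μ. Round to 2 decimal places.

μ̂_MAP = 3.25

Σxᵢ = 0+3+7+7 = 17, with n = 4.
Posterior ∝ μ^9e^(−4μ) · μ^17e^(−4μ) = μ^26e^(−8μ), i.e. Gamma(shape=27, rate=8).
The mode of a Gamma(a, b) with a ≥ 1 (shape–rate) is (a−1)/b = 26/8 ≈ 3.25.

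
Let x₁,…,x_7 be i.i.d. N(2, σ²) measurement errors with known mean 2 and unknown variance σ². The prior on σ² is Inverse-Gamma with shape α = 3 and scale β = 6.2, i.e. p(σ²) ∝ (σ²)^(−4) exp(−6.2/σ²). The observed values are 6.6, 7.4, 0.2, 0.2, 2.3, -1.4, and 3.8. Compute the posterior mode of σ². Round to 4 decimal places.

σ̂²_MAP = 5.6060

Sum of squared deviations about the known mean: SS = (6.6−2)² + (7.4−2)² + (0.2−2)² + (0.2−2)² + (2.3−2)² + (-1.4−2)² + (3.8−2)² = 71.69.
The Normal likelihood contributes (σ²)^(−n/2) exp(−SS/(2σ²)), so the posterior is Inverse-Gamma(α + n/2, β + SS/2) = Inverse-Gamma(6.5, 42.045).
The mode of Inverse-Gamma(a, b) is b/(a+1) = 42.045/7.5 ≈ 5.6060.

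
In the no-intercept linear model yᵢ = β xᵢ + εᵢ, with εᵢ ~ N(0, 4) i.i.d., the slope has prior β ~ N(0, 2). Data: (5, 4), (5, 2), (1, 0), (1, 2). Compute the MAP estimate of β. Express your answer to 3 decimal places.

β̂_MAP = 0.593

log p(β | y) = −Σ(yᵢ − βxᵢ)²/(2·4) − β²/(2·2) + const.
Setting the derivative to zero: Σxᵢ(yᵢ − βxᵢ)/4 − β/2 = 0, so β = Σxᵢyᵢ / (Σxᵢ² + σ²/τ²).
Σxᵢyᵢ = 5·4 + 5·2 + 1·0 + 1·2 = 32; Σxᵢ² = 52; σ²/τ² = 2.
β̂_MAP = 32 / (52 + 2) = 32/54 ≈ 0.593.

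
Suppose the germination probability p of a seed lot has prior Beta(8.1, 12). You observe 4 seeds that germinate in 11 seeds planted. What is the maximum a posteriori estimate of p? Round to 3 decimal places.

Prior: Beta(8.1, 12).
Data: 4 successes in 11 trials. The binomial likelihood contributes p^4(1−p)^7, so the posterior is Beta(8.1+4, 12+7) = Beta(12.1, 19).
For Beta(a, b) with a, b > 1 the mode is (a−1)/(a+b−2) = 11.1/29.1 ≈ 0.381.

p̂_MAP = 0.381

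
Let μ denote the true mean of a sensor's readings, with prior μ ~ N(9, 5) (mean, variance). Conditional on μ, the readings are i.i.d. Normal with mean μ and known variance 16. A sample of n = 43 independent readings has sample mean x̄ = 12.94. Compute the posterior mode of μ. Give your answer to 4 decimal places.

μ̂_MAP = 12.6671

n = 43, x̄ = 12.94.
For a Normal prior and Normal likelihood with known variance, the posterior is Normal; its mode equals its mean, the precision-weighted average.
Prior precision 1/σ₀² = 1/5 = 0.2; data precision n/σ² = 43/16 = 2.6875.
μ̂ = (0.2·9 + 2.6875·12.94) / (0.2 + 2.6875) = 36.57625/2.8875 = 29261/2310 ≈ 12.6671.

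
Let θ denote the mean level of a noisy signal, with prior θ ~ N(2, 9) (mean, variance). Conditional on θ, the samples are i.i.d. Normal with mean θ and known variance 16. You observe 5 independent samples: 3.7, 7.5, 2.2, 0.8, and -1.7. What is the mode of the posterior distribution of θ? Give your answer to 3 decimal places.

θ̂_MAP = 2.369

n = 5; x̄ = (3.7 + 7.5 + 2.2 + 0.8 + (-1.7))/5 = 12.5/5 = 2.5.
For a Normal prior and Normal likelihood with known variance, the posterior is Normal; its mode equals its mean, the precision-weighted average.
Prior precision 1/σ₀² = 1/9; data precision n/σ² = 5/16 = 0.3125.
θ̂ = ((1/9)·2 + 0.3125·2.5) / (1/9 + 0.3125) = (289/288)/(61/144) = 289/122 ≈ 2.369.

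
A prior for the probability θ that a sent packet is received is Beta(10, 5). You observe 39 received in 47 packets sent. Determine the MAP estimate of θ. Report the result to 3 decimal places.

θ̂_MAP = 0.800

Prior: Beta(10, 5).
Data: 39 successes in 47 trials. The binomial likelihood contributes θ^39(1−θ)^8, so the posterior is Beta(10+39, 5+8) = Beta(49, 13).
For Beta(a, b) with a, b > 1 the mode is (a−1)/(a+b−2) = 48/60 ≈ 0.800.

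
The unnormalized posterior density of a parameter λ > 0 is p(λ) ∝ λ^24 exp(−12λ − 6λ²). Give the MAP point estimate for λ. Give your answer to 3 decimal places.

λ̂_MAP = 1.000

ℓ'(λ) = 24/λ − 12 − 12λ. Setting this to zero and multiplying by λ: 12λ² + 12λ − 24 = 0.
λ = (−12 + √(12² + 4·12·24)) / (2·12) = (−12 + √1296) / 24 = (−12 + 36)/24 = 1.
ℓ''(λ) = −24/λ² − 12 < 0, confirming a maximum.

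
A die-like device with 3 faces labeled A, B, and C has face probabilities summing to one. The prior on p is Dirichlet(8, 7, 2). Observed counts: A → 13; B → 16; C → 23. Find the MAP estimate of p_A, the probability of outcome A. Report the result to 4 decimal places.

The posterior is Dirichlet(αᵢ + nᵢ) = Dirichlet(21, 23, 25).
For a Dirichlet(a₁,…,a_K) with all aᵢ > 1, the mode has j-th component (aⱼ − 1)/(Σaᵢ − K).
Here Σaᵢ = 69 and K = 3, so p_A = (21 − 1)/(69 − 3) = 20/66 ≈ 0.3030.

MAP estimate of p_A = 0.3030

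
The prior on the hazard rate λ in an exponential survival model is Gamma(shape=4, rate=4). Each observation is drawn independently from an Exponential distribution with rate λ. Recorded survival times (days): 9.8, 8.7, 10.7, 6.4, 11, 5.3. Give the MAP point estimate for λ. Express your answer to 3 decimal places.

λ̂_MAP = 0.161

The Exponential(rate=λ) likelihood is ∝ λ^n e^(−λΣtᵢ). Here n = 6 and Σtᵢ = 9.8 + 8.7 + 10.7 + 6.4 + 11 + 5.3 = 51.9.
Posterior ∝ λ^3e^(−4λ) · λ^6e^(−51.9λ) = λ^9e^(−55.9λ), i.e. Gamma(10, 55.9).
Mode = (a−1)/b = 9/55.9 ≈ 0.161.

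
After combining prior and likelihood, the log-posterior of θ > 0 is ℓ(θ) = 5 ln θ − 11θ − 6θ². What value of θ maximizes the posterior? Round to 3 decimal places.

θ̂_MAP = 0.333

ℓ'(θ) = 5/θ − 11 − 12θ. Setting this to zero and multiplying by θ: 12θ² + 11θ − 5 = 0.
θ = (−11 + √(11² + 4·12·5)) / (2·12) = (−11 + √361) / 24 = (−11 + 19)/24 = 1/3.
ℓ''(θ) = −5/θ² − 12 < 0, confirming a maximum.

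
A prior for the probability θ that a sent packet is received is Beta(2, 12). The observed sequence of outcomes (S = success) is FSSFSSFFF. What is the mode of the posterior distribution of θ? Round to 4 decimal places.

θ̂_MAP = 0.2381

Prior: Beta(2, 12).
Data: 4 successes in 9 trials (from the sequence). The binomial likelihood contributes θ^4(1−θ)^5, so the posterior is Beta(2+4, 12+5) = Beta(6, 17).
For Beta(a, b) with a, b > 1 the mode is (a−1)/(a+b−2) = 5/21 ≈ 0.2381.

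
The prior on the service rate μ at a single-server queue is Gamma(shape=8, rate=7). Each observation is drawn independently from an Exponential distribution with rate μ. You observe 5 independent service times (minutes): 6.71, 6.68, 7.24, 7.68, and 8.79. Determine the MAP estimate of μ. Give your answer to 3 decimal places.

The Exponential(rate=μ) likelihood is ∝ μ^n e^(−μΣtᵢ). Here n = 5 and Σtᵢ = 6.71 + 6.68 + 7.24 + 7.68 + 8.79 = 37.10.
Posterior ∝ μ^7e^(−7μ) · μ^5e^(−37.10μ) = μ^12e^(−44.10μ), i.e. Gamma(13, 44.10).
Mode = (a−1)/b = 12/44.10 ≈ 0.272.

μ̂_MAP = 0.272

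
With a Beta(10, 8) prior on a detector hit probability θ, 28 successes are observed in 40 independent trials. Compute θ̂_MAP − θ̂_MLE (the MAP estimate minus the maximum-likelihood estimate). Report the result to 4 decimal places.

MAP − MLE = -0.0393

Posterior is Beta(38, 20); MAP = (38−1)/(58−2) = 37/56 ≈ 0.66071.
MLE ignores the prior: θ̂_MLE = k/n = 28/40 ≈ 0.70000.
Difference = 37/56 − 28/40 = -11/280 ≈ -0.0393.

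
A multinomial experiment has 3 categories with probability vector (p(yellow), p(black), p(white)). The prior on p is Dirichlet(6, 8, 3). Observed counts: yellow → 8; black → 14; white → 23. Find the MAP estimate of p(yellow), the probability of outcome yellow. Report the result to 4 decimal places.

The posterior is Dirichlet(αᵢ + nᵢ) = Dirichlet(14, 22, 26).
For a Dirichlet(a₁,…,a_K) with all aᵢ > 1, the mode has j-th component (aⱼ − 1)/(Σaᵢ − K).
Here Σaᵢ = 62 and K = 3, so p(yellow) = (14 − 1)/(62 − 3) = 13/59 ≈ 0.2203.

MAP estimate of p(yellow) = 0.2203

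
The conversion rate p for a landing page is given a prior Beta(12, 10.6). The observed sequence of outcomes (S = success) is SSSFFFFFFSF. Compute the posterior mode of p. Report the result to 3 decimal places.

Prior: Beta(12, 10.6).
Data: 4 successes in 11 trials (from the sequence). The binomial likelihood contributes p^4(1−p)^7, so the posterior is Beta(12+4, 10.6+7) = Beta(16, 17.6).
For Beta(a, b) with a, b > 1 the mode is (a−1)/(a+b−2) = 15/31.6 ≈ 0.475.

p̂_MAP = 0.475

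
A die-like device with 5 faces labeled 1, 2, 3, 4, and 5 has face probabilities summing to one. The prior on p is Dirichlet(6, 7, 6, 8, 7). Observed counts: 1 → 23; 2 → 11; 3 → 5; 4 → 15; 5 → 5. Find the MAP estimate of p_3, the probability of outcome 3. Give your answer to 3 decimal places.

MAP estimate: 0.114

The posterior is Dirichlet(αᵢ + nᵢ) = Dirichlet(29, 18, 11, 23, 12).
For a Dirichlet(a₁,…,a_K) with all aᵢ > 1, the mode has j-th component (aⱼ − 1)/(Σaᵢ − K).
Here Σaᵢ = 93 and K = 5, so p_3 = (11 − 1)/(93 − 5) = 10/88 ≈ 0.114.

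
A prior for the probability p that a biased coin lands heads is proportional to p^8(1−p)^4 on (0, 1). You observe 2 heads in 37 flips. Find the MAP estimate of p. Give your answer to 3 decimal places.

The prior density ∝ p^8(1−p)^4 is the kernel of Beta(9, 5).
Data: 2 successes in 37 trials. The binomial likelihood contributes p^2(1−p)^35, so the posterior is Beta(9+2, 5+35) = Beta(11, 40).
For Beta(a, b) with a, b > 1 the mode is (a−1)/(a+b−2) = 10/49 ≈ 0.204.

p̂_MAP = 0.204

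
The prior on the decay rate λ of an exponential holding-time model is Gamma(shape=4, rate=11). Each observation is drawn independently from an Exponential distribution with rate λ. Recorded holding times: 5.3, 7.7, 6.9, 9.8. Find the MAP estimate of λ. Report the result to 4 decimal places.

λ̂_MAP = 0.1720

The Exponential(rate=λ) likelihood is ∝ λ^n e^(−λΣtᵢ). Here n = 4 and Σtᵢ = 5.3 + 7.7 + 6.9 + 9.8 = 29.7.
Posterior ∝ λ^3e^(−11λ) · λ^4e^(−29.7λ) = λ^7e^(−40.7λ), i.e. Gamma(8, 40.7).
Mode = (a−1)/b = 7/40.7 ≈ 0.1720.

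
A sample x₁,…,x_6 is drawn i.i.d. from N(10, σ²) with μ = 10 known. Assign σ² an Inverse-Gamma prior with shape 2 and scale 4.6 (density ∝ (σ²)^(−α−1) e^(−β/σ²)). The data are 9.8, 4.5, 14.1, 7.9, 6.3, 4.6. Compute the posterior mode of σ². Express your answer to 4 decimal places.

Sum of squared deviations about the known mean: SS = (9.8−10)² + (4.5−10)² + (14.1−10)² + (7.9−10)² + (6.3−10)² + (4.6−10)² = 94.36.
The Normal likelihood contributes (σ²)^(−n/2) exp(−SS/(2σ²)), so the posterior is Inverse-Gamma(α + n/2, β + SS/2) = Inverse-Gamma(5, 51.78).
The mode of Inverse-Gamma(a, b) is b/(a+1) = 51.78/6 ≈ 8.6300.

σ̂²_MAP = 8.6300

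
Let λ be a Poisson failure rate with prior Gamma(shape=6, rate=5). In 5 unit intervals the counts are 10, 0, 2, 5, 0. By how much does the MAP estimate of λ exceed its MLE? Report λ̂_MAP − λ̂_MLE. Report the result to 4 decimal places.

Σxᵢ = 17. Posterior is Gamma(23, 10); MAP = (23−1)/10 = 22/10 ≈ 2.20000.
MLE = x̄ = 17/5 ≈ 3.40000.
Difference = 22/10 − 17/5 = -6/5 ≈ -1.2000.

MAP − MLE = -1.2000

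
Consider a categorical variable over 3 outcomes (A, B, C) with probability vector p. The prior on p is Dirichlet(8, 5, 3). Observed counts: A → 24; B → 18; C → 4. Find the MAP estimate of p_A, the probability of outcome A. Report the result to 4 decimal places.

MAP estimate of p_A = 0.5254

The posterior is Dirichlet(αᵢ + nᵢ) = Dirichlet(32, 23, 7).
For a Dirichlet(a₁,…,a_K) with all aᵢ > 1, the mode has j-th component (aⱼ − 1)/(Σaᵢ − K).
Here Σaᵢ = 62 and K = 3, so p_A = (32 − 1)/(62 − 3) = 31/59 ≈ 0.5254.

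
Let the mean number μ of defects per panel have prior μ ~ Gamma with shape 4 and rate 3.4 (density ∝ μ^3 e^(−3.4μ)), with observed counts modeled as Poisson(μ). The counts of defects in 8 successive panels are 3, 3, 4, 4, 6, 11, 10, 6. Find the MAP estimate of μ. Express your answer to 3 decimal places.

Σxᵢ = 3+3+4+4+6+11+10+6 = 47, with n = 8.
Posterior ∝ μ^3e^(−3.4μ) · μ^47e^(−8μ) = μ^50e^(−11.4μ), i.e. Gamma(shape=51, rate=11.4).
The mode of a Gamma(a, b) with a ≥ 1 (shape–rate) is (a−1)/b = 50/11.4 ≈ 4.386.

μ̂_MAP = 4.386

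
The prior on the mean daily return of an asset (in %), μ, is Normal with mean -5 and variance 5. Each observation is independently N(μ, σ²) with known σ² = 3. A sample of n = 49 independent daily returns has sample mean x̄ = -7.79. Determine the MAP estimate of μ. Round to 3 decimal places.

μ̂_MAP = -7.756

n = 49, x̄ = -7.79.
For a Normal prior and Normal likelihood with known variance, the posterior is Normal; its mode equals its mean, the precision-weighted average.
Prior precision 1/σ₀² = 1/5 = 0.2; data precision n/σ² = 49/3.
μ̂ = (0.2·(-5) + (49/3)·(-7.79)) / (0.2 + 49/3) = (-38471/300)/(248/15) = -7.75625 ≈ -7.756.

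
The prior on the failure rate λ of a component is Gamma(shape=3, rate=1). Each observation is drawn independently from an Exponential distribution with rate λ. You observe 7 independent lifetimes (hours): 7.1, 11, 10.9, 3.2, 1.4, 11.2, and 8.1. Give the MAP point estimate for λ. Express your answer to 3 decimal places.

The Exponential(rate=λ) likelihood is ∝ λ^n e^(−λΣtᵢ). Here n = 7 and Σtᵢ = 7.1 + 11 + 10.9 + 3.2 + 1.4 + 11.2 + 8.1 = 52.9.
Posterior ∝ λ^2e^(−1λ) · λ^7e^(−52.9λ) = λ^9e^(−53.9λ), i.e. Gamma(10, 53.9).
Mode = (a−1)/b = 9/53.9 ≈ 0.167.

λ̂_MAP = 0.167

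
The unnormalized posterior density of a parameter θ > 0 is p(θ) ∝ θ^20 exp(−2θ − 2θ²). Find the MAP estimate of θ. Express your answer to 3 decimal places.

ℓ'(θ) = 20/θ − 2 − 4θ. Setting this to zero and multiplying by θ: 4θ² + 2θ − 20 = 0.
θ = (−2 + √(2² + 4·4·20)) / (2·4) = (−2 + √324) / 8 = (−2 + 18)/8 = 2.
ℓ''(θ) = −20/θ² − 4 < 0, confirming a maximum.

θ̂_MAP = 2.000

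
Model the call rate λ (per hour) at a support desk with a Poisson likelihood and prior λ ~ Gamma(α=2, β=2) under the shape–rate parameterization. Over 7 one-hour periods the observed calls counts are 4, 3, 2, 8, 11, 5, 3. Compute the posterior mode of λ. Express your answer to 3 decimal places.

λ̂_MAP = 4.111

Σxᵢ = 4+3+2+8+11+5+3 = 36, with n = 7.
Posterior ∝ λe^(−2λ) · λ^36e^(−7λ) = λ^37e^(−9λ), i.e. Gamma(shape=38, rate=9).
The mode of a Gamma(a, b) with a ≥ 1 (shape–rate) is (a−1)/b = 37/9 ≈ 4.111.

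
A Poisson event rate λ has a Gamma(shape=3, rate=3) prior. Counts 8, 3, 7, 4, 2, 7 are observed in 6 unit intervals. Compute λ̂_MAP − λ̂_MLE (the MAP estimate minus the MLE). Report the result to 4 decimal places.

Σxᵢ = 31. Posterior is Gamma(34, 9); MAP = (34−1)/9 = 33/9 ≈ 3.66667.
MLE = x̄ = 31/6 ≈ 5.16667.
Difference = 33/9 − 31/6 = -3/2 ≈ -1.5000.

MAP − MLE = -1.5000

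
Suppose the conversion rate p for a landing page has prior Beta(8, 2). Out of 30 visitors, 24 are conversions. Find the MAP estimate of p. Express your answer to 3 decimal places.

p̂_MAP = 0.816

Prior: Beta(8, 2).
Data: 24 successes in 30 trials. The binomial likelihood contributes p^24(1−p)^6, so the posterior is Beta(8+24, 2+6) = Beta(32, 8).
For Beta(a, b) with a, b > 1 the mode is (a−1)/(a+b−2) = 31/38 ≈ 0.816.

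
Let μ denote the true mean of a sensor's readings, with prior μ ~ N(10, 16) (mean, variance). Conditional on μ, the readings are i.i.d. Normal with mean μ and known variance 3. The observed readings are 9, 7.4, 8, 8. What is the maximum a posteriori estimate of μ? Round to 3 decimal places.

μ̂_MAP = 8.185

n = 4; x̄ = (9 + 7.4 + 8 + 8)/4 = 32.4/4 = 8.1.
For a Normal prior and Normal likelihood with known variance, the posterior is Normal; its mode equals its mean, the precision-weighted average.
Prior precision 1/σ₀² = 1/16 = 0.0625; data precision n/σ² = 4/3.
μ̂ = (0.0625·10 + (4/3)·8.1) / (0.0625 + 4/3) = 11.425/(67/48) = 2742/335 ≈ 8.185.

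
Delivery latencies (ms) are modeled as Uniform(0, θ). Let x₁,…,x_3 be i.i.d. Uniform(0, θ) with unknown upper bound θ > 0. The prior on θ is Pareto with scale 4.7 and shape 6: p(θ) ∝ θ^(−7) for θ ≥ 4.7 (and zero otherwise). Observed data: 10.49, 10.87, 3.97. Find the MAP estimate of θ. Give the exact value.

θ̂_MAP = 10.87

The Uniform(0, θ) likelihood is θ^(−n) for θ ≥ max(xᵢ), zero otherwise. Here max(xᵢ) = 10.87.
Posterior ∝ θ^(−7) · θ^(−3) = θ^(−10) on θ ≥ max(4.7, 10.87) = 10.87.
This density is strictly decreasing in θ, so the posterior mode lies at the lower boundary of the support.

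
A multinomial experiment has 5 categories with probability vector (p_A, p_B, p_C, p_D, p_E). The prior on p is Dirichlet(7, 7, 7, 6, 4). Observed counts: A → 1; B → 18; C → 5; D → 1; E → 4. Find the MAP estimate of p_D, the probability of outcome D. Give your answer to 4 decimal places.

The posterior is Dirichlet(αᵢ + nᵢ) = Dirichlet(8, 25, 12, 7, 8).
For a Dirichlet(a₁,…,a_K) with all aᵢ > 1, the mode has j-th component (aⱼ − 1)/(Σaᵢ − K).
Here Σaᵢ = 60 and K = 5, so p_D = (7 − 1)/(60 − 5) = 6/55 ≈ 0.1091.

MAP estimate of p_D = 0.1091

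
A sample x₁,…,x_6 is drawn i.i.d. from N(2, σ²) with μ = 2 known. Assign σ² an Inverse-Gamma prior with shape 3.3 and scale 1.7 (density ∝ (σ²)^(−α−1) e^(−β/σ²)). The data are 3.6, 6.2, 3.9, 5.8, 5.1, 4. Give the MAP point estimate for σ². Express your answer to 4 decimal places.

σ̂²_MAP = 3.7849

Sum of squared deviations about the known mean: SS = (3.6−2)² + (6.2−2)² + (3.9−2)² + (5.8−2)² + (5.1−2)² + (4−2)² = 51.86.
The Normal likelihood contributes (σ²)^(−n/2) exp(−SS/(2σ²)), so the posterior is Inverse-Gamma(α + n/2, β + SS/2) = Inverse-Gamma(6.3, 27.63).
The mode of Inverse-Gamma(a, b) is b/(a+1) = 27.63/7.3 ≈ 3.7849.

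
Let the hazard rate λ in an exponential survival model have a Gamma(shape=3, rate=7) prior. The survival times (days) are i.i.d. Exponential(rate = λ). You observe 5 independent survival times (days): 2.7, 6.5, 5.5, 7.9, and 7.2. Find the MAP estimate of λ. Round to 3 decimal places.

λ̂_MAP = 0.190

The Exponential(rate=λ) likelihood is ∝ λ^n e^(−λΣtᵢ). Here n = 5 and Σtᵢ = 2.7 + 6.5 + 5.5 + 7.9 + 7.2 = 29.8.
Posterior ∝ λ^2e^(−7λ) · λ^5e^(−29.8λ) = λ^7e^(−36.8λ), i.e. Gamma(8, 36.8).
Mode = (a−1)/b = 7/36.8 ≈ 0.190.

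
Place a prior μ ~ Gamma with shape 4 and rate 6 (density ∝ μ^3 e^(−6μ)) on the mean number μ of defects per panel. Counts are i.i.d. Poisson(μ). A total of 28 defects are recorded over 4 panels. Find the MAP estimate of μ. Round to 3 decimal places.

μ̂_MAP = 3.100

Σxᵢ = 28, n = 4.
Posterior ∝ μ^3e^(−6μ) · μ^28e^(−4μ) = μ^31e^(−10μ), i.e. Gamma(shape=32, rate=10).
The mode of a Gamma(a, b) with a ≥ 1 (shape–rate) is (a−1)/b = 31/10 ≈ 3.100.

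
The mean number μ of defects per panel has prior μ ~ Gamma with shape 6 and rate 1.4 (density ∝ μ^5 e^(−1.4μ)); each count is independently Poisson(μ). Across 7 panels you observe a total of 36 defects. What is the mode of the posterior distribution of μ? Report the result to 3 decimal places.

Σxᵢ = 36, n = 7.
Posterior ∝ μ^5e^(−1.4μ) · μ^36e^(−7μ) = μ^41e^(−8.4μ), i.e. Gamma(shape=42, rate=8.4).
The mode of a Gamma(a, b) with a ≥ 1 (shape–rate) is (a−1)/b = 41/8.4 ≈ 4.881.

μ̂_MAP = 4.881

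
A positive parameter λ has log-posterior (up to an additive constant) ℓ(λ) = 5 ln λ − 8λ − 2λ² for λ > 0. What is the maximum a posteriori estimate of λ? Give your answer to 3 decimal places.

ℓ'(λ) = 5/λ − 8 − 4λ. Setting this to zero and multiplying by λ: 4λ² + 8λ − 5 = 0.
λ = (−8 + √(8² + 4·4·5)) / (2·4) = (−8 + √144) / 8 = (−8 + 12)/8 = 1/2.
ℓ''(λ) = −5/λ² − 4 < 0, confirming a maximum.

λ̂_MAP = 0.500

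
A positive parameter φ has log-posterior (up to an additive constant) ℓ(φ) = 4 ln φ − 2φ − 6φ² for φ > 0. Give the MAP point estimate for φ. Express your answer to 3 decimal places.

ℓ'(φ) = 4/φ − 2 − 12φ. Setting this to zero and multiplying by φ: 12φ² + 2φ − 4 = 0.
φ = (−2 + √(2² + 4·12·4)) / (2·12) = (−2 + √196) / 24 = (−2 + 14)/24 = 1/2.
ℓ''(φ) = −4/φ² − 12 < 0, confirming a maximum.

φ̂_MAP = 0.500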